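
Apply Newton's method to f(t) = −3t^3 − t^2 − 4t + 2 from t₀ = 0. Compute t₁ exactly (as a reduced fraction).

1/2

f'(t) = −9t^2 − 2t − 4.
f(0) = 2, f'(0) = −4, so t₁ = 0 − 2/(−4) = 1/2.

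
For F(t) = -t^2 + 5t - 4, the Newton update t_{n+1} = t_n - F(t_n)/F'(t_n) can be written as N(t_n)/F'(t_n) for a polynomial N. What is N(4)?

-12

F'(t) = -2t + 5.
N(t) = t·F'(t) - F(t) = t·(-2t + 5) - (-t^2 + 5t - 4) = -t^2 + 4.
N(4) = -12.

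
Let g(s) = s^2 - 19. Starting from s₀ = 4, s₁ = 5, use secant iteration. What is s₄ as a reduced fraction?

g(4) = -3, g(5) = 6. s₂ = 5 - 6·(5 - 4)/(6 - (-3)) = 13/3.
g(5) = 6, g(13/3) = -2/9. s₃ = (13/3) - (-2/9)·((13/3) - 5)/((-2/9) - 6) = 61/14.
g(13/3) = -2/9, g(61/14) = -3/196. s₄ = (61/14) - (-3/196)·((61/14) - (13/3))/((-3/196) - (-2/9)) = 1591/365.

1591/365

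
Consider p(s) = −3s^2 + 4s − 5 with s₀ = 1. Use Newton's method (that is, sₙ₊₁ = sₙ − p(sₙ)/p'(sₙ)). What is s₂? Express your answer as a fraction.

p'(s) = −6s + 4.
p(1) = −4, p'(1) = −2, so s₁ = 1 − (−4)/(−2) = −1.
p(−1) = −12, p'(−1) = 10, so s₂ = (−1) − (−12)/10 = 1/5.

1/5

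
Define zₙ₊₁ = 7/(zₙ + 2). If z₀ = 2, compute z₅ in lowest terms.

1547/848

z₁ = 7/(2 + 2) = 7/4.
z₂ = 7/(7/4 + 2) = 28/15.
z₃ = 7/(28/15 + 2) = 105/58.
z₄ = 7/(105/58 + 2) = 406/221.
z₅ = 7/(406/221 + 2) = 1547/848.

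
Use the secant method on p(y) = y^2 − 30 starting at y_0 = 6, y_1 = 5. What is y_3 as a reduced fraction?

126/23

p(6) = 6, p(5) = −5. y_2 = 5 − (−5)·(5 − 6)/((−5) − 6) = 60/11.
p(5) = −5, p(60/11) = −30/121. y_3 = (60/11) − (−30/121)·((60/11) − 5)/((−30/121) − (−5)) = 126/23.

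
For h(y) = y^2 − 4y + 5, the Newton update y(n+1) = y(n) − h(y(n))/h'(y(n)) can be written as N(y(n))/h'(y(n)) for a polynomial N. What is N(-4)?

h'(y) = 2y − 4.
N(y) = y·h'(y) − h(y) = y·(2y − 4) − (y^2 − 4y + 5) = y^2 − 5.
N(-4) = 11.

11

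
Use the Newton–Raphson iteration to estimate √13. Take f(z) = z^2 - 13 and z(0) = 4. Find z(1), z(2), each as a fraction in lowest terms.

z(1) = 29/8, z(2) = 1673/464

f'(z) = 2z.
f(4) = 3, f'(4) = 8, so z(1) = 4 - 3/8 = 29/8.
f(29/8) = 9/64, f'(29/8) = 29/4, so z(2) = (29/8) - (9/64)/(29/4) = 1673/464.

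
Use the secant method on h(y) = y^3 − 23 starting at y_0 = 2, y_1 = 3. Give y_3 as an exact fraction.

25793/9079

h(2) = −15, h(3) = 4. y_2 = 3 − 4·(3 − 2)/(4 − (−15)) = 53/19.
h(3) = 4, h(53/19) = −8880/6859. y_3 = (53/19) − (−8880/6859)·((53/19) − 3)/((−8880/6859) − 4) = 25793/9079.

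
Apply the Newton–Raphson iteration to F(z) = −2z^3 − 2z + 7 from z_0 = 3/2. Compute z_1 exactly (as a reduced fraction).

F'(z) = −6z^2 − 2.
F(3/2) = −11/4, F'(3/2) = −31/2, so z_1 = (3/2) − (−11/4)/(−31/2) = 41/31.

41/31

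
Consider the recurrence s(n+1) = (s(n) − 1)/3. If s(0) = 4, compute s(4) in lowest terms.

−4/9

s(1) = (4 − 1)/3 = 1.
s(2) = (1 − 1)/3 = 0.
s(3) = (0 − 1)/3 = −1/3.
s(4) = ((−1/3) − 1)/3 = −4/9.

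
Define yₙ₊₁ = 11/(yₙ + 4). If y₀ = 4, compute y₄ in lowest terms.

y₁ = 11/(4 + 4) = 11/8.
y₂ = 11/(11/8 + 4) = 88/43.
y₃ = 11/(88/43 + 4) = 473/260.
y₄ = 11/(473/260 + 4) = 2860/1513.

2860/1513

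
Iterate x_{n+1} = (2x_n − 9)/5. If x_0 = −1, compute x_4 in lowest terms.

−1843/625

x_1 = (2·(−1) − 9)/5 = −11/5.
x_2 = (2·(−11/5) − 9)/5 = −67/25.
x_3 = (2·(−67/25) − 9)/5 = −359/125.
x_4 = (2·(−359/125) − 9)/5 = −1843/625.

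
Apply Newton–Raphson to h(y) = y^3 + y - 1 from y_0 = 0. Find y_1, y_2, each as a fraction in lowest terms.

h'(y) = 3y^2 + 1.
h(0) = -1, h'(0) = 1, so y_1 = 0 - (-1)/1 = 1.
h(1) = 1, h'(1) = 4, so y_2 = 1 - 1/4 = 3/4.

y_1 = 1, y_2 = 3/4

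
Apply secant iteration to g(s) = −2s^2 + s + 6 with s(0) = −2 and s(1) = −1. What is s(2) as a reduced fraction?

g(−2) = −4, g(−1) = 3. s(2) = (−1) − 3·((−1) − (−2))/(3 − (−4)) = −10/7.

−10/7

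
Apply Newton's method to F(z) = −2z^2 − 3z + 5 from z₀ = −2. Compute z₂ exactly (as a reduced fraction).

F'(z) = −4z − 3.
F(−2) = 3, F'(−2) = 5, so z₁ = (−2) − 3/5 = −13/5.
F(−13/5) = −18/25, F'(−13/5) = 37/5, so z₂ = (−13/5) − (−18/25)/(37/5) = −463/185.

−463/185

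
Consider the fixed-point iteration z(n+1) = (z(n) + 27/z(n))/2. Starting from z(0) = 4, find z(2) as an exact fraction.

3577/688

z(1) = (4 + 27/4)/2 = 43/8.
z(2) = (43/8 + 27/(43/8))/2 = 3577/688.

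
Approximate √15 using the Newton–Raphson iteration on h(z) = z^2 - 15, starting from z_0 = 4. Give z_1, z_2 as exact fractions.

h'(z) = 2z.
h(4) = 1, h'(4) = 8, so z_1 = 4 - 1/8 = 31/8.
h(31/8) = 1/64, h'(31/8) = 31/4, so z_2 = (31/8) - (1/64)/(31/4) = 1921/496.

z_1 = 31/8, z_2 = 1921/496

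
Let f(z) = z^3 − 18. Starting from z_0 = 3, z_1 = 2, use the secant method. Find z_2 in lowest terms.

f(3) = 9, f(2) = −10. z_2 = 2 − (−10)·(2 − 3)/((−10) − 9) = 48/19.

48/19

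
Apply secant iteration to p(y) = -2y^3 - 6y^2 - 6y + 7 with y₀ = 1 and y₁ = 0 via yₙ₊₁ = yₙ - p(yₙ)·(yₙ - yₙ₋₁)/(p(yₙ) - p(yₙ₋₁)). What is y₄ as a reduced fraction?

p(1) = -7, p(0) = 7. y₂ = 0 - 7·(0 - 1)/(7 - (-7)) = 1/2.
p(0) = 7, p(1/2) = 9/4. y₃ = (1/2) - (9/4)·((1/2) - 0)/((9/4) - 7) = 14/19.
p(1/2) = 9/4, p(14/19) = -10143/6859. y₄ = (14/19) - (-10143/6859)·((14/19) - (1/2))/((-10143/6859) - (9/4)) = 812/1263.

812/1263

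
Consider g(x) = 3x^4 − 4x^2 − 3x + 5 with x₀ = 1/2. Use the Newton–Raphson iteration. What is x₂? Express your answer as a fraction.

g'(x) = 12x^3 − 8x − 3.
g(1/2) = 43/16, g'(1/2) = −11/2, so x₁ = (1/2) − (43/16)/(−11/2) = 87/88.
g(87/88) = 59395427/59969536, g'(87/88) = 116949/170368, so x₂ = (87/88) − (59395427/59969536)/(116949/170368) = −2671025/5880864.

−2671025/5880864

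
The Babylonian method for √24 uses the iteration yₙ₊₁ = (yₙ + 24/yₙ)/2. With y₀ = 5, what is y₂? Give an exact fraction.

y₁ = (5 + 24/5)/2 = 49/10.
y₂ = (49/10 + 24/(49/10))/2 = 4801/980.

4801/980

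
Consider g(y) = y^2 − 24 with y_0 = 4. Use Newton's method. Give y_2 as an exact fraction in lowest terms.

g'(y) = 2y.
g(4) = −8, g'(4) = 8, so y_1 = 4 − (−8)/8 = 5.
g(5) = 1, g'(5) = 10, so y_2 = 5 − 1/10 = 49/10.

49/10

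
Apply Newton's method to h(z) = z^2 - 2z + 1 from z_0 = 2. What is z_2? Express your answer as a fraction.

5/4

h'(z) = 2z - 2.
h(2) = 1, h'(2) = 2, so z_1 = 2 - 1/2 = 3/2.
h(3/2) = 1/4, h'(3/2) = 1, so z_2 = (3/2) - (1/4)/1 = 5/4.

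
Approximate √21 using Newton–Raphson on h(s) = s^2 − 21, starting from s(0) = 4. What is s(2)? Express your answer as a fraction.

h'(s) = 2s.
h(4) = −5, h'(4) = 8, so s(1) = 4 − (−5)/8 = 37/8.
h(37/8) = 25/64, h'(37/8) = 37/4, so s(2) = (37/8) − (25/64)/(37/4) = 2713/592.

2713/592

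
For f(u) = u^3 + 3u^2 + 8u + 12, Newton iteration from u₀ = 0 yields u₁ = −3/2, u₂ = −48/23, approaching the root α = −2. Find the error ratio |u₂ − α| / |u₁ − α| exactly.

u₁ − α = −3/2 − (−2) = −3/2 + 2 = 1/2, so |u₁ − α| = 1/2.
u₂ − α = −48/23 − (−2) = −48/23 + 2 = −2/23, so |u₂ − α| = 2/23.
Ratio = (2/23) / (1/2) = 4/23.

4/23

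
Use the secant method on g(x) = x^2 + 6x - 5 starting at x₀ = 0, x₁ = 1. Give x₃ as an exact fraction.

g(0) = -5, g(1) = 2. x₂ = 1 - 2·(1 - 0)/(2 - (-5)) = 5/7.
g(1) = 2, g(5/7) = -10/49. x₃ = (5/7) - (-10/49)·((5/7) - 1)/((-10/49) - 2) = 20/27.

20/27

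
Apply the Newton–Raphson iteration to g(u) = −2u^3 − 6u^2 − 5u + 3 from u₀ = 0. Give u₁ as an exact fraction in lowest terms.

g'(u) = −6u^2 − 12u − 5.
g(0) = 3, g'(0) = −5, so u₁ = 0 − 3/(−5) = 3/5.

3/5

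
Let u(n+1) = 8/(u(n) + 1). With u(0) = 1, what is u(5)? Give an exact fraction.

u(1) = 8/(1 + 1) = 4.
u(2) = 8/(4 + 1) = 8/5.
u(3) = 8/(8/5 + 1) = 40/13.
u(4) = 8/(40/13 + 1) = 104/53.
u(5) = 8/(104/53 + 1) = 424/157.

424/157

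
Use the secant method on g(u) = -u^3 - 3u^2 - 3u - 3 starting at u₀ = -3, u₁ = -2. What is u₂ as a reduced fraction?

g(-3) = 6, g(-2) = -1. u₂ = (-2) - (-1)·((-2) - (-3))/((-1) - 6) = -15/7.

-15/7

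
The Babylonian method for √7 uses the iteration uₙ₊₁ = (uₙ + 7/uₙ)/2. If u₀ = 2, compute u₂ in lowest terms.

u₁ = (2 + 7/2)/2 = 11/4.
u₂ = (11/4 + 7/(11/4))/2 = 233/88.

233/88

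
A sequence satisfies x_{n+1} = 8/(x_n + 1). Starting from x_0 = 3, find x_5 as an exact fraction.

x_1 = 8/(3 + 1) = 2.
x_2 = 8/(2 + 1) = 8/3.
x_3 = 8/(8/3 + 1) = 24/11.
x_4 = 8/(24/11 + 1) = 88/35.
x_5 = 8/(88/35 + 1) = 280/123.

280/123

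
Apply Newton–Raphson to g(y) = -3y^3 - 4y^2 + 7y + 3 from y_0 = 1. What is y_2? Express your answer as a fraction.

11471/9305

g'(y) = -9y^2 - 8y + 7.
g(1) = 3, g'(1) = -10, so y_1 = 1 - 3/(-10) = 13/10.
g(13/10) = -1251/1000, g'(13/10) = -1861/100, so y_2 = (13/10) - (-1251/1000)/(-1861/100) = 11471/9305.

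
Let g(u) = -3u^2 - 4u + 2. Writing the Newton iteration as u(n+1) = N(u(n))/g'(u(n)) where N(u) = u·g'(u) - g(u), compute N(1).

g'(u) = -6u - 4.
N(u) = u·g'(u) - g(u) = u·(-6u - 4) - (-3u^2 - 4u + 2) = -3u^2 - 2.
N(1) = -5.

-5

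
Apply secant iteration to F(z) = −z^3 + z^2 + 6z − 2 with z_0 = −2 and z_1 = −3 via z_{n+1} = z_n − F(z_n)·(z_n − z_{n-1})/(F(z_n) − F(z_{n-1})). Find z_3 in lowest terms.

−3297/1531

F(−2) = −2, F(−3) = 16. z_2 = (−3) − 16·((−3) − (−2))/(16 − (−2)) = −19/9.
F(−3) = 16, F(−19/9) = −584/729. z_3 = (−19/9) − (−584/729)·((−19/9) − (−3))/((−584/729) − 16) = −3297/1531.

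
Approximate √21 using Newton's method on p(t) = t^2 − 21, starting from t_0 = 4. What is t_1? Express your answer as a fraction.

37/8

p'(t) = 2t.
p(4) = −5, p'(4) = 8, so t_1 = 4 − (−5)/8 = 37/8.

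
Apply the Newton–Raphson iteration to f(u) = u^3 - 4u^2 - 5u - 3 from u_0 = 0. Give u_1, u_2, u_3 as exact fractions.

u_1 = -3/5, u_2 = 141/110, u_3 = -425901/6871535

f'(u) = 3u^2 - 8u - 5.
f(0) = -3, f'(0) = -5, so u_1 = 0 - (-3)/(-5) = -3/5.
f(-3/5) = -207/125, f'(-3/5) = 22/25, so u_2 = (-3/5) - (-207/125)/(22/25) = 141/110.
f(141/110) = -18467919/1331000, f'(141/110) = -124937/12100, so u_3 = (141/110) - (-18467919/1331000)/(-124937/12100) = -425901/6871535.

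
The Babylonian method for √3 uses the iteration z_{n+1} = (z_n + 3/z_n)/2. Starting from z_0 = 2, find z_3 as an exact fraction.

z_1 = (2 + 3/2)/2 = 7/4.
z_2 = (7/4 + 3/(7/4))/2 = 97/56.
z_3 = (97/56 + 3/(97/56))/2 = 18817/10864.

18817/10864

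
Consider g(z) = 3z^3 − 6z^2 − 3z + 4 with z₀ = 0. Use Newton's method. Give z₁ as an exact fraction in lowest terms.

4/3

g'(z) = 9z^2 − 12z − 3.
g(0) = 4, g'(0) = −3, so z₁ = 0 − 4/(−3) = 4/3.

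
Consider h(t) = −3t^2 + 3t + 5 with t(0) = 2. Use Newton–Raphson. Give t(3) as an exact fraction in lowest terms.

264151/140175

h'(t) = −6t + 3.
h(2) = −1, h'(2) = −9, so t(1) = 2 − (−1)/(−9) = 17/9.
h(17/9) = −1/27, h'(17/9) = −25/3, so t(2) = (17/9) − (−1/27)/(−25/3) = 424/225.
h(424/225) = −1/16875, h'(424/225) = −623/75, so t(3) = (424/225) − (−1/16875)/(−623/75) = 264151/140175.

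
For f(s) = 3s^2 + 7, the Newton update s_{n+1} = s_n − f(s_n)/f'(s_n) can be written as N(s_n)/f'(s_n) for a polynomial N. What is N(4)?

f'(s) = 6s.
N(s) = s·f'(s) − f(s) = s·(6s) − (3s^2 + 7) = 3s^2 − 7.
N(4) = 41.

41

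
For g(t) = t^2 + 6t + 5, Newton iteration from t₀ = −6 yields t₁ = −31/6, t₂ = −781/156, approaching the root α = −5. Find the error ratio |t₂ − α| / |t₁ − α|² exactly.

t₁ − α = −31/6 − (−5) = −31/6 + 5 = −1/6, so |t₁ − α| = 1/6.
t₂ − α = −781/156 − (−5) = −781/156 + 5 = −1/156, so |t₂ − α| = 1/156.
|t₁ − α|² = 1/36.
Ratio = (1/156) / (1/36) = 3/13.

3/13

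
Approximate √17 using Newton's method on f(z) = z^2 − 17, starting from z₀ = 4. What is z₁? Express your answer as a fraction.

f'(z) = 2z.
f(4) = −1, f'(4) = 8, so z₁ = 4 − (−1)/8 = 33/8.

33/8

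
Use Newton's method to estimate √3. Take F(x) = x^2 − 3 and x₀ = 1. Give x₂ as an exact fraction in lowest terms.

F'(x) = 2x.
F(1) = −2, F'(1) = 2, so x₁ = 1 − (−2)/2 = 2.
F(2) = 1, F'(2) = 4, so x₂ = 2 − 1/4 = 7/4.

7/4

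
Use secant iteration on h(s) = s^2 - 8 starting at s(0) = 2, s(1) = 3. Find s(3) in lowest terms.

82/29

h(2) = -4, h(3) = 1. s(2) = 3 - 1·(3 - 2)/(1 - (-4)) = 14/5.
h(3) = 1, h(14/5) = -4/25. s(3) = (14/5) - (-4/25)·((14/5) - 3)/((-4/25) - 1) = 82/29.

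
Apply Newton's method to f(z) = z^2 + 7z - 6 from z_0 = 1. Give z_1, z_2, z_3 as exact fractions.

z_1 = 7/9, z_2 = 535/693, z_3 = 3167719/4103253

f'(z) = 2z + 7.
f(1) = 2, f'(1) = 9, so z_1 = 1 - 2/9 = 7/9.
f(7/9) = 4/81, f'(7/9) = 77/9, so z_2 = (7/9) - (4/81)/(77/9) = 535/693.
f(535/693) = 16/480249, f'(535/693) = 5921/693, so z_3 = (535/693) - (16/480249)/(5921/693) = 3167719/4103253.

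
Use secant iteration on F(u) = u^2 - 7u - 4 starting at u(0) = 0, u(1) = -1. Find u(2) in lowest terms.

-1/2

F(0) = -4, F(-1) = 4. u(2) = (-1) - 4·((-1) - 0)/(4 - (-4)) = -1/2.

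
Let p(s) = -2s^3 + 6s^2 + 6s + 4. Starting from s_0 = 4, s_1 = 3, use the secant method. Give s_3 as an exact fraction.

7838/1993

p(4) = -4, p(3) = 22. s_2 = 3 - 22·(3 - 4)/(22 - (-4)) = 50/13.
p(3) = 22, p(50/13) = 4488/2197. s_3 = (50/13) - (4488/2197)·((50/13) - 3)/((4488/2197) - 22) = 7838/1993.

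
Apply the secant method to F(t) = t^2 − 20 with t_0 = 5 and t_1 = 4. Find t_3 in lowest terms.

F(5) = 5, F(4) = −4. t_2 = 4 − (−4)·(4 − 5)/((−4) − 5) = 40/9.
F(4) = −4, F(40/9) = −20/81. t_3 = (40/9) − (−20/81)·((40/9) − 4)/((−20/81) − (−4)) = 85/19.

85/19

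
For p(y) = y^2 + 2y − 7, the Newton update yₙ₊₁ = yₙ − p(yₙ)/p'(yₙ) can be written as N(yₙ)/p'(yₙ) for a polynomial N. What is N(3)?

p'(y) = 2y + 2.
N(y) = y·p'(y) − p(y) = y·(2y + 2) − (y^2 + 2y − 7) = y^2 + 7.
N(3) = 16.

16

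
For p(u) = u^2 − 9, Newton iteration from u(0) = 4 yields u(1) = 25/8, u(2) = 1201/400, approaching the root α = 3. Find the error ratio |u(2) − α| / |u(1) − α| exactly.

u(1) − α = 25/8 − 3 = 1/8, so |u(1) − α| = 1/8.
u(2) − α = 1201/400 − 3 = 1/400, so |u(2) − α| = 1/400.
Ratio = (1/400) / (1/8) = 1/50.

1/50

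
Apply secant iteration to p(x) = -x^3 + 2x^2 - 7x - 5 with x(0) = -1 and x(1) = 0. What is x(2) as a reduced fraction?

p(-1) = 5, p(0) = -5. x(2) = 0 - (-5)·(0 - (-1))/((-5) - 5) = -1/2.

-1/2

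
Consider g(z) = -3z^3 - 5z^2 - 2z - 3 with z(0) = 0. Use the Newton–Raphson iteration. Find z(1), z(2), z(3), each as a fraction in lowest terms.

g'(z) = -9z^2 - 10z - 2.
g(0) = -3, g'(0) = -2, so z(1) = 0 - (-3)/(-2) = -3/2.
g(-3/2) = -9/8, g'(-3/2) = -29/4, so z(2) = (-3/2) - (-9/8)/(-29/4) = -48/29.
g(-48/29) = 5265/24389, g'(-48/29) = -8498/841, so z(3) = (-48/29) - (5265/24389)/(-8498/841) = -402639/246442.

z(1) = -3/2, z(2) = -48/29, z(3) = -402639/246442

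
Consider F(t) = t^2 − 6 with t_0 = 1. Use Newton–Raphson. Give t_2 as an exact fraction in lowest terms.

F'(t) = 2t.
F(1) = −5, F'(1) = 2, so t_1 = 1 − (−5)/2 = 7/2.
F(7/2) = 25/4, F'(7/2) = 7, so t_2 = (7/2) − (25/4)/7 = 73/28.

73/28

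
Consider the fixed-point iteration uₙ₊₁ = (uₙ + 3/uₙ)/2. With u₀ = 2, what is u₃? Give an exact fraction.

18817/10864

u₁ = (2 + 3/2)/2 = 7/4.
u₂ = (7/4 + 3/(7/4))/2 = 97/56.
u₃ = (97/56 + 3/(97/56))/2 = 18817/10864.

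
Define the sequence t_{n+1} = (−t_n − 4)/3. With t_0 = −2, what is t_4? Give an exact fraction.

−82/81

t_1 = (−(−2) − 4)/3 = −2/3.
t_2 = (−(−2/3) − 4)/3 = −10/9.
t_3 = (−(−10/9) − 4)/3 = −26/27.
t_4 = (−(−26/27) − 4)/3 = −82/81.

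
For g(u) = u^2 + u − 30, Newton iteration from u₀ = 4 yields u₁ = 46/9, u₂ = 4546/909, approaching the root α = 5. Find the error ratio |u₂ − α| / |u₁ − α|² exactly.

9/101

u₁ − α = 46/9 − 5 = 1/9, so |u₁ − α| = 1/9.
u₂ − α = 4546/909 − 5 = 1/909, so |u₂ − α| = 1/909.
|u₁ − α|² = 1/81.
Ratio = (1/909) / (1/81) = 9/101.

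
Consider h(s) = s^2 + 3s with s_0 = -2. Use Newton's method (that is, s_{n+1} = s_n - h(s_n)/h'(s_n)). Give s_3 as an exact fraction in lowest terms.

h'(s) = 2s + 3.
h(-2) = -2, h'(-2) = -1, so s_1 = (-2) - (-2)/(-1) = -4.
h(-4) = 4, h'(-4) = -5, so s_2 = (-4) - 4/(-5) = -16/5.
h(-16/5) = 16/25, h'(-16/5) = -17/5, so s_3 = (-16/5) - (16/25)/(-17/5) = -256/85.

-256/85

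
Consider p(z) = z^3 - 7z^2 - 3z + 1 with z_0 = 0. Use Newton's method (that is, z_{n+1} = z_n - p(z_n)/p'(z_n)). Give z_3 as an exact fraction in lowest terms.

656281/2954853

p'(z) = 3z^2 - 14z - 3.
p(0) = 1, p'(0) = -3, so z_1 = 0 - 1/(-3) = 1/3.
p(1/3) = -20/27, p'(1/3) = -22/3, so z_2 = (1/3) - (-20/27)/(-22/3) = 23/99.
p(23/99) = -60400/970299, p'(23/99) = -19898/3267, so z_3 = (23/99) - (-60400/970299)/(-19898/3267) = 656281/2954853.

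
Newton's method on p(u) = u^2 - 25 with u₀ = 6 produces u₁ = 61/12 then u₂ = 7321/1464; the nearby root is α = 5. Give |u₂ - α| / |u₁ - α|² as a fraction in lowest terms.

6/61

u₁ - α = 61/12 - 5 = 1/12, so |u₁ - α| = 1/12.
u₂ - α = 7321/1464 - 5 = 1/1464, so |u₂ - α| = 1/1464.
|u₁ - α|² = 1/144.
Ratio = (1/1464) / (1/144) = 6/61.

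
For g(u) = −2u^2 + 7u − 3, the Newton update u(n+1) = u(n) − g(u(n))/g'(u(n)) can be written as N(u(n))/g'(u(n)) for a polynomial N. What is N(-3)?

−15

g'(u) = −4u + 7.
N(u) = u·g'(u) − g(u) = u·(−4u + 7) − (−2u^2 + 7u − 3) = −2u^2 + 3.
N(-3) = −15.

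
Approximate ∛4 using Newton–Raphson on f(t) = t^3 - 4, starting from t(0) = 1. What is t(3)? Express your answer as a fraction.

f'(t) = 3t^2.
f(1) = -3, f'(1) = 3, so t(1) = 1 - (-3)/3 = 2.
f(2) = 4, f'(2) = 12, so t(2) = 2 - 4/12 = 5/3.
f(5/3) = 17/27, f'(5/3) = 25/3, so t(3) = (5/3) - (17/27)/(25/3) = 358/225.

358/225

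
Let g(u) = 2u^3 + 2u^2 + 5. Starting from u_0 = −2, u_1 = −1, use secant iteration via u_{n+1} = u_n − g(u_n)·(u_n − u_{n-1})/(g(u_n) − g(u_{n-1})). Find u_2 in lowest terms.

g(−2) = −3, g(−1) = 5. u_2 = (−1) − 5·((−1) − (−2))/(5 − (−3)) = −13/8.

−13/8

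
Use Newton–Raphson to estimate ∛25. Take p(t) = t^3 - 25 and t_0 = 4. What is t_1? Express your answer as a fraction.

51/16

p'(t) = 3t^2.
p(4) = 39, p'(4) = 48, so t_1 = 4 - 39/48 = 51/16.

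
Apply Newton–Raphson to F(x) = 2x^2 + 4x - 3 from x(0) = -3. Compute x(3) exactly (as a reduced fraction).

-353265/136864

F'(x) = 4x + 4.
F(-3) = 3, F'(-3) = -8, so x(1) = (-3) - 3/(-8) = -21/8.
F(-21/8) = 9/32, F'(-21/8) = -13/2, so x(2) = (-21/8) - (9/32)/(-13/2) = -537/208.
F(-537/208) = 81/21632, F'(-537/208) = -329/52, so x(3) = (-537/208) - (81/21632)/(-329/52) = -353265/136864.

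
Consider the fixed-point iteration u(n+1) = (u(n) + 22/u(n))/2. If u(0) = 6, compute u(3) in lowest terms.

5330977/1136568

u(1) = (6 + 22/6)/2 = 29/6.
u(2) = (29/6 + 22/(29/6))/2 = 1633/348.
u(3) = (1633/348 + 22/(1633/348))/2 = 5330977/1136568.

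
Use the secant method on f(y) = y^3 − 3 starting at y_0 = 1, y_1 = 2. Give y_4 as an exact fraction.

f(1) = −2, f(2) = 5. y_2 = 2 − 5·(2 − 1)/(5 − (−2)) = 9/7.
f(2) = 5, f(9/7) = −300/343. y_3 = (9/7) − (−300/343)·((9/7) − 2)/((−300/343) − 5) = 561/403.
f(9/7) = −300/343, f(561/403) = −19794000/65450827. y_4 = (561/403) − (−19794000/65450827)·((561/403) − (9/7))/((−19794000/65450827) − (−300/343)) = 20671423/14273229.

20671423/14273229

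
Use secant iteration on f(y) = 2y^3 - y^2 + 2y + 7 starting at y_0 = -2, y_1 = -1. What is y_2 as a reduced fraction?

-21/19

f(-2) = -17, f(-1) = 2. y_2 = (-1) - 2·((-1) - (-2))/(2 - (-17)) = -21/19.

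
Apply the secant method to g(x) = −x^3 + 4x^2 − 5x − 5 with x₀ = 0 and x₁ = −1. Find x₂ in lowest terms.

g(0) = −5, g(−1) = 5. x₂ = (−1) − 5·((−1) − 0)/(5 − (−5)) = −1/2.

−1/2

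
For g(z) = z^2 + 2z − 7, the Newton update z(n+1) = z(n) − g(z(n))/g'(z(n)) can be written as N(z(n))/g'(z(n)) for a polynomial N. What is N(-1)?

8

g'(z) = 2z + 2.
N(z) = z·g'(z) − g(z) = z·(2z + 2) − (z^2 + 2z − 7) = z^2 + 7.
N(-1) = 8.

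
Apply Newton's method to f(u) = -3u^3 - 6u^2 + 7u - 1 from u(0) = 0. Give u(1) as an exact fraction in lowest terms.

1/7

f'(u) = -9u^2 - 12u + 7.
f(0) = -1, f'(0) = 7, so u(1) = 0 - (-1)/7 = 1/7.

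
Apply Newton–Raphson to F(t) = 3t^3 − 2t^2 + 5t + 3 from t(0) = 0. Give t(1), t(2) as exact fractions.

F'(t) = 9t^2 − 4t + 5.
F(0) = 3, F'(0) = 5, so t(1) = 0 − 3/5 = −3/5.
F(−3/5) = −171/125, F'(−3/5) = 266/25, so t(2) = (−3/5) − (−171/125)/(266/25) = −33/70.

t(1) = −3/5, t(2) = −33/70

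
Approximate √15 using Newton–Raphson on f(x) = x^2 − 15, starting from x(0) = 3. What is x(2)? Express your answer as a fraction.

31/8

f'(x) = 2x.
f(3) = −6, f'(3) = 6, so x(1) = 3 − (−6)/6 = 4.
f(4) = 1, f'(4) = 8, so x(2) = 4 − 1/8 = 31/8.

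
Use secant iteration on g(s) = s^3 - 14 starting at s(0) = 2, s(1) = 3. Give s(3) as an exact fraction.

18386/7693

g(2) = -6, g(3) = 13. s(2) = 3 - 13·(3 - 2)/(13 - (-6)) = 44/19.
g(3) = 13, g(44/19) = -10842/6859. s(3) = (44/19) - (-10842/6859)·((44/19) - 3)/((-10842/6859) - 13) = 18386/7693.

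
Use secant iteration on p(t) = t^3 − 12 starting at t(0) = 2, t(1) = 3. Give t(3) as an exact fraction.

p(2) = −4, p(3) = 15. t(2) = 3 − 15·(3 − 2)/(15 − (−4)) = 42/19.
p(3) = 15, p(42/19) = −8220/6859. t(3) = (42/19) − (−8220/6859)·((42/19) − 3)/((−8220/6859) − 15) = 5602/2469.

5602/2469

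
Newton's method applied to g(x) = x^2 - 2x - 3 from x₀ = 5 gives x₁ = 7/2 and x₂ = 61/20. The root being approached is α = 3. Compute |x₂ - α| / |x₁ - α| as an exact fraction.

1/10

x₁ - α = 7/2 - 3 = 1/2, so |x₁ - α| = 1/2.
x₂ - α = 61/20 - 3 = 1/20, so |x₂ - α| = 1/20.
Ratio = (1/20) / (1/2) = 1/10.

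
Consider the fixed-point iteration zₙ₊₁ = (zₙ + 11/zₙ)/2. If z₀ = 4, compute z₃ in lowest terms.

4106353/1238112

z₁ = (4 + 11/4)/2 = 27/8.
z₂ = (27/8 + 11/(27/8))/2 = 1433/432.
z₃ = (1433/432 + 11/(1433/432))/2 = 4106353/1238112.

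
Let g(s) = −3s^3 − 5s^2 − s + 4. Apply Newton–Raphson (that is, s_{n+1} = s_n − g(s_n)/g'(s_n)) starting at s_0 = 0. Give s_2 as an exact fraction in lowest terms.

g'(s) = −9s^2 − 10s − 1.
g(0) = 4, g'(0) = −1, so s_1 = 0 − 4/(−1) = 4.
g(4) = −272, g'(4) = −185, so s_2 = 4 − (−272)/(−185) = 468/185.

468/185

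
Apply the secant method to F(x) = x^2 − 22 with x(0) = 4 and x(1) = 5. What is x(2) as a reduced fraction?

F(4) = −6, F(5) = 3. x(2) = 5 − 3·(5 − 4)/(3 − (−6)) = 14/3.

14/3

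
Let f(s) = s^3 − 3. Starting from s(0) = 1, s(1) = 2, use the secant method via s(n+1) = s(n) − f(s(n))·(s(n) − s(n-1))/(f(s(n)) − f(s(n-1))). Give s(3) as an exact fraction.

f(1) = −2, f(2) = 5. s(2) = 2 − 5·(2 − 1)/(5 − (−2)) = 9/7.
f(2) = 5, f(9/7) = −300/343. s(3) = (9/7) − (−300/343)·((9/7) − 2)/((−300/343) − 5) = 561/403.

561/403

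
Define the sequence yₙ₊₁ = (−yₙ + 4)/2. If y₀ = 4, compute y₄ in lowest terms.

y₁ = (−4 + 4)/2 = 0.
y₂ = (−0 + 4)/2 = 2.
y₃ = (−2 + 4)/2 = 1.
y₄ = (−1 + 4)/2 = 3/2.

3/2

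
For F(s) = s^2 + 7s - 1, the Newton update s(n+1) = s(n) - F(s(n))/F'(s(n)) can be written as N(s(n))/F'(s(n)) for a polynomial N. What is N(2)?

F'(s) = 2s + 7.
N(s) = s·F'(s) - F(s) = s·(2s + 7) - (s^2 + 7s - 1) = s^2 + 1.
N(2) = 5.

5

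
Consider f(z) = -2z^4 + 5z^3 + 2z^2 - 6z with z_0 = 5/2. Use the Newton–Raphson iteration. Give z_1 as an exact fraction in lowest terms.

525/218

f'(z) = -8z^3 + 15z^2 + 4z - 6.
f(5/2) = -5/2, f'(5/2) = -109/4, so z_1 = (5/2) - (-5/2)/(-109/4) = 525/218.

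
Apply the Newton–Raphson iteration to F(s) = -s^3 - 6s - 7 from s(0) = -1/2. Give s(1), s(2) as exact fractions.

s(1) = -29/27, s(2) = -186559/186219

F'(s) = -3s^2 - 6.
F(-1/2) = -31/8, F'(-1/2) = -27/4, so s(1) = (-1/2) - (-31/8)/(-27/4) = -29/27.
F(-29/27) = 13454/19683, F'(-29/27) = -2299/243, so s(2) = (-29/27) - (13454/19683)/(-2299/243) = -186559/186219.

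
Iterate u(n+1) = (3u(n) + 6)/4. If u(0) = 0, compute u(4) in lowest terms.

525/128

u(1) = (3·0 + 6)/4 = 3/2.
u(2) = (3·(3/2) + 6)/4 = 21/8.
u(3) = (3·(21/8) + 6)/4 = 111/32.
u(4) = (3·(111/32) + 6)/4 = 525/128.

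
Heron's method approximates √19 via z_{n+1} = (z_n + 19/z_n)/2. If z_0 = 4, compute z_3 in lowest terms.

11916881/2733920

z_1 = (4 + 19/4)/2 = 35/8.
z_2 = (35/8 + 19/(35/8))/2 = 2441/560.
z_3 = (2441/560 + 19/(2441/560))/2 = 11916881/2733920.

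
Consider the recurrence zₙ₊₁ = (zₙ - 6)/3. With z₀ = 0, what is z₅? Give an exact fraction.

-242/81

z₁ = (0 - 6)/3 = -2.
z₂ = ((-2) - 6)/3 = -8/3.
z₃ = ((-8/3) - 6)/3 = -26/9.
z₄ = ((-26/9) - 6)/3 = -80/27.
z₅ = ((-80/27) - 6)/3 = -242/81.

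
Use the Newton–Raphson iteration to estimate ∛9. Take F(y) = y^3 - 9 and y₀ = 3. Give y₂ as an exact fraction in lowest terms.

F'(y) = 3y^2.
F(3) = 18, F'(3) = 27, so y₁ = 3 - 18/27 = 7/3.
F(7/3) = 100/27, F'(7/3) = 49/3, so y₂ = (7/3) - (100/27)/(49/3) = 929/441.

929/441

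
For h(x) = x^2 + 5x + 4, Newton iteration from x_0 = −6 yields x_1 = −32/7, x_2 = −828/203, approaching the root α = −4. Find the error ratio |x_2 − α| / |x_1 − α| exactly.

x_1 − α = −32/7 − (−4) = −32/7 + 4 = −4/7, so |x_1 − α| = 4/7.
x_2 − α = −828/203 − (−4) = −828/203 + 4 = −16/203, so |x_2 − α| = 16/203.
Ratio = (16/203) / (4/7) = 4/29.

4/29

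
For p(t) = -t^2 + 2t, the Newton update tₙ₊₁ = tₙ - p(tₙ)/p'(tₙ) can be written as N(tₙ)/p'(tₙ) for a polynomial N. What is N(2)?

p'(t) = -2t + 2.
N(t) = t·p'(t) - p(t) = t·(-2t + 2) - (-t^2 + 2t) = -t^2.
N(2) = -4.

-4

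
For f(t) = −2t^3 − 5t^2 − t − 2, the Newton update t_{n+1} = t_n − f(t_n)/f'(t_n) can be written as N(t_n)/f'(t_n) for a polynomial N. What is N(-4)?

f'(t) = −6t^2 − 10t − 1.
N(t) = t·f'(t) − f(t) = t·(−6t^2 − 10t − 1) − (−2t^3 − 5t^2 − t − 2) = −4t^3 − 5t^2 + 2.
N(-4) = 178.

178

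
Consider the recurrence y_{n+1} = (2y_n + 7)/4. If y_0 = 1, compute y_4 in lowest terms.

107/32

y_1 = (2·1 + 7)/4 = 9/4.
y_2 = (2·(9/4) + 7)/4 = 23/8.
y_3 = (2·(23/8) + 7)/4 = 51/16.
y_4 = (2·(51/16) + 7)/4 = 107/32.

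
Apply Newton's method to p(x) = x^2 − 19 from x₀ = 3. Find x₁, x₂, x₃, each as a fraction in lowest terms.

x₁ = 14/3, x₂ = 367/84, x₃ = 268753/61656

p'(x) = 2x.
p(3) = −10, p'(3) = 6, so x₁ = 3 − (−10)/6 = 14/3.
p(14/3) = 25/9, p'(14/3) = 28/3, so x₂ = (14/3) − (25/9)/(28/3) = 367/84.
p(367/84) = 625/7056, p'(367/84) = 367/42, so x₃ = (367/84) − (625/7056)/(367/42) = 268753/61656.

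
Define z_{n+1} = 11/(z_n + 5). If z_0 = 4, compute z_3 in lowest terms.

616/379

z_1 = 11/(4 + 5) = 11/9.
z_2 = 11/(11/9 + 5) = 99/56.
z_3 = 11/(99/56 + 5) = 616/379.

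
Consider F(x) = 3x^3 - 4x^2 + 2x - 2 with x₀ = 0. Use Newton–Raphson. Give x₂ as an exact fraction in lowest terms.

4/3

F'(x) = 9x^2 - 8x + 2.
F(0) = -2, F'(0) = 2, so x₁ = 0 - (-2)/2 = 1.
F(1) = -1, F'(1) = 3, so x₂ = 1 - (-1)/3 = 4/3.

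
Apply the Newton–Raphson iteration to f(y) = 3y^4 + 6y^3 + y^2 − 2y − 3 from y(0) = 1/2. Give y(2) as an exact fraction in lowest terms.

f'(y) = 12y^3 + 18y^2 + 2y − 2.
f(1/2) = −45/16, f'(1/2) = 5, so y(1) = (1/2) − (−45/16)/5 = 17/16.
f(17/16) = 460323/65536, f'(17/16) = 35675/1024, so y(2) = (17/16) − (460323/65536)/(35675/1024) = 1965577/2283200.

1965577/2283200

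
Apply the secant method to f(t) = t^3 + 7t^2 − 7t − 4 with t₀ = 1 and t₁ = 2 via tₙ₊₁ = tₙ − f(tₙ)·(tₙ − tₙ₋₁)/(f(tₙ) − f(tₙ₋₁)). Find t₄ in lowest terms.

f(1) = −3, f(2) = 18. t₂ = 2 − 18·(2 − 1)/(18 − (−3)) = 8/7.
f(2) = 18, f(8/7) = −468/343. t₃ = (8/7) − (−468/343)·((8/7) − 2)/((−468/343) − 18) = 148/123.
f(8/7) = −468/343, f(148/123) = −1015976/1860867. t₄ = (148/123) − (−1015976/1860867)·((148/123) − (8/7))/((−1015976/1860867) − (−468/343)) = 12492932/10046269.

12492932/10046269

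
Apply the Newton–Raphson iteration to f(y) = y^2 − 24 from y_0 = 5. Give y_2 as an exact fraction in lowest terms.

f'(y) = 2y.
f(5) = 1, f'(5) = 10, so y_1 = 5 − 1/10 = 49/10.
f(49/10) = 1/100, f'(49/10) = 49/5, so y_2 = (49/10) − (1/100)/(49/5) = 4801/980.

4801/980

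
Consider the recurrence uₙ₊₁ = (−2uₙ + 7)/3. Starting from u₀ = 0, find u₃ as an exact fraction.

u₁ = (−2·0 + 7)/3 = 7/3.
u₂ = (−2·(7/3) + 7)/3 = 7/9.
u₃ = (−2·(7/9) + 7)/3 = 49/27.

49/27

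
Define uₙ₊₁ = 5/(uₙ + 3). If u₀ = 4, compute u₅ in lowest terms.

u₁ = 5/(4 + 3) = 5/7.
u₂ = 5/(5/7 + 3) = 35/26.
u₃ = 5/(35/26 + 3) = 130/113.
u₄ = 5/(130/113 + 3) = 565/469.
u₅ = 5/(565/469 + 3) = 2345/1972.

2345/1972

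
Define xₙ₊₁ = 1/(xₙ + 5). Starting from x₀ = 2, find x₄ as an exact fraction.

x₁ = 1/(2 + 5) = 1/7.
x₂ = 1/(1/7 + 5) = 7/36.
x₃ = 1/(7/36 + 5) = 36/187.
x₄ = 1/(36/187 + 5) = 187/971.

187/971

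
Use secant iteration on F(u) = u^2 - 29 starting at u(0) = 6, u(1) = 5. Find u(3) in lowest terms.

F(6) = 7, F(5) = -4. u(2) = 5 - (-4)·(5 - 6)/((-4) - 7) = 59/11.
F(5) = -4, F(59/11) = -28/121. u(3) = (59/11) - (-28/121)·((59/11) - 5)/((-28/121) - (-4)) = 307/57.

307/57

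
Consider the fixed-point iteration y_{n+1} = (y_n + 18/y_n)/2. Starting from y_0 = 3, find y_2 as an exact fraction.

y_1 = (3 + 18/3)/2 = 9/2.
y_2 = (9/2 + 18/(9/2))/2 = 17/4.

17/4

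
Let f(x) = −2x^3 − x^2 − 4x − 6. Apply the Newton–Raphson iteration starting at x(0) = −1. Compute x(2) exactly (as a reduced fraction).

−1335/1196

f'(x) = −6x^2 − 2x − 4.
f(−1) = −1, f'(−1) = −8, so x(1) = (−1) − (−1)/(−8) = −9/8.
f(−9/8) = 21/256, f'(−9/8) = −299/32, so x(2) = (−9/8) − (21/256)/(−299/32) = −1335/1196.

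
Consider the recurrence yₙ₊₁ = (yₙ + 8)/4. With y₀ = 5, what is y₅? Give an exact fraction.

2733/1024

y₁ = (5 + 8)/4 = 13/4.
y₂ = ((13/4) + 8)/4 = 45/16.
y₃ = ((45/16) + 8)/4 = 173/64.
y₄ = ((173/64) + 8)/4 = 685/256.
y₅ = ((685/256) + 8)/4 = 2733/1024.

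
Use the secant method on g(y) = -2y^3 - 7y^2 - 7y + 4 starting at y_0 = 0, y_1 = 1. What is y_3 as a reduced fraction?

g(0) = 4, g(1) = -12. y_2 = 1 - (-12)·(1 - 0)/((-12) - 4) = 1/4.
g(1) = -12, g(1/4) = 57/32. y_3 = (1/4) - (57/32)·((1/4) - 1)/((57/32) - (-12)) = 17/49.

17/49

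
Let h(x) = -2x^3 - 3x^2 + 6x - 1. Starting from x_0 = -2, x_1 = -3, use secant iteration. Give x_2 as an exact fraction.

-43/17

h(-2) = -9, h(-3) = 8. x_2 = (-3) - 8·((-3) - (-2))/(8 - (-9)) = -43/17.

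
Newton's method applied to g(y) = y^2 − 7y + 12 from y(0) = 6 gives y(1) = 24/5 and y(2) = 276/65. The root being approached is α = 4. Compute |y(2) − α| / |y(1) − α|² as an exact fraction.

y(1) − α = 24/5 − 4 = 4/5, so |y(1) − α| = 4/5.
y(2) − α = 276/65 − 4 = 16/65, so |y(2) − α| = 16/65.
|y(1) − α|² = 16/25.
Ratio = (16/65) / (16/25) = 5/13.

5/13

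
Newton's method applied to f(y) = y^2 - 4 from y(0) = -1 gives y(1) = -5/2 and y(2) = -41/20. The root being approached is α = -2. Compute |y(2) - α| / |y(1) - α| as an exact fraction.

1/10

y(1) - α = -5/2 - (-2) = -5/2 + 2 = -1/2, so |y(1) - α| = 1/2.
y(2) - α = -41/20 - (-2) = -41/20 + 2 = -1/20, so |y(2) - α| = 1/20.
Ratio = (1/20) / (1/2) = 1/10.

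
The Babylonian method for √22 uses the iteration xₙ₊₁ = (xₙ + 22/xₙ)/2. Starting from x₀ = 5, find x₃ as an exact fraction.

x₁ = (5 + 22/5)/2 = 47/10.
x₂ = (47/10 + 22/(47/10))/2 = 4409/940.
x₃ = (4409/940 + 22/(4409/940))/2 = 38878481/8288920.

38878481/8288920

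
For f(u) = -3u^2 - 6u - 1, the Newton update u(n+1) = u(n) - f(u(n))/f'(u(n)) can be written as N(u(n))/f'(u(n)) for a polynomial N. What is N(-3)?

f'(u) = -6u - 6.
N(u) = u·f'(u) - f(u) = u·(-6u - 6) - (-3u^2 - 6u - 1) = -3u^2 + 1.
N(-3) = -26.

-26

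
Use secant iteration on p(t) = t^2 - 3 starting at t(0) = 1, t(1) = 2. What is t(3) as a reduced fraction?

19/11

p(1) = -2, p(2) = 1. t(2) = 2 - 1·(2 - 1)/(1 - (-2)) = 5/3.
p(2) = 1, p(5/3) = -2/9. t(3) = (5/3) - (-2/9)·((5/3) - 2)/((-2/9) - 1) = 19/11.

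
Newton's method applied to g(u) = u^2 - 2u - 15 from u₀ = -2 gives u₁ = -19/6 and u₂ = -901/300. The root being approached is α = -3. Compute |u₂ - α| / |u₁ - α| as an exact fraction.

1/50

u₁ - α = -19/6 - (-3) = -19/6 + 3 = -1/6, so |u₁ - α| = 1/6.
u₂ - α = -901/300 - (-3) = -901/300 + 3 = -1/300, so |u₂ - α| = 1/300.
Ratio = (1/300) / (1/6) = 1/50.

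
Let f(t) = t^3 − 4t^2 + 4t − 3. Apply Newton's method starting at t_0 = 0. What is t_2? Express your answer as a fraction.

−51/10

f'(t) = 3t^2 − 8t + 4.
f(0) = −3, f'(0) = 4, so t_1 = 0 − (−3)/4 = 3/4.
f(3/4) = −117/64, f'(3/4) = −5/16, so t_2 = (3/4) − (−117/64)/(−5/16) = −51/10.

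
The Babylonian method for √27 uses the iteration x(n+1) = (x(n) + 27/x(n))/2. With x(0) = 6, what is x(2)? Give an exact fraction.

291/56

x(1) = (6 + 27/6)/2 = 21/4.
x(2) = (21/4 + 27/(21/4))/2 = 291/56.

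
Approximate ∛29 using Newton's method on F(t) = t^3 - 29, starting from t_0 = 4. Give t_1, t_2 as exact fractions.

t_1 = 157/48, t_2 = 5473477/1774728

F'(t) = 3t^2.
F(4) = 35, F'(4) = 48, so t_1 = 4 - 35/48 = 157/48.
F(157/48) = 662725/110592, F'(157/48) = 24649/768, so t_2 = (157/48) - (662725/110592)/(24649/768) = 5473477/1774728.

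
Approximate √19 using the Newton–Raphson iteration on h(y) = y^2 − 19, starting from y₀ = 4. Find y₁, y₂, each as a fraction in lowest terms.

h'(y) = 2y.
h(4) = −3, h'(4) = 8, so y₁ = 4 − (−3)/8 = 35/8.
h(35/8) = 9/64, h'(35/8) = 35/4, so y₂ = (35/8) − (9/64)/(35/4) = 2441/560.

y₁ = 35/8, y₂ = 2441/560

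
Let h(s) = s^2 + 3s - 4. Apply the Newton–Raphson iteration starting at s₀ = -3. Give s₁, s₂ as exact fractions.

h'(s) = 2s + 3.
h(-3) = -4, h'(-3) = -3, so s₁ = (-3) - (-4)/(-3) = -13/3.
h(-13/3) = 16/9, h'(-13/3) = -17/3, so s₂ = (-13/3) - (16/9)/(-17/3) = -205/51.

s₁ = -13/3, s₂ = -205/51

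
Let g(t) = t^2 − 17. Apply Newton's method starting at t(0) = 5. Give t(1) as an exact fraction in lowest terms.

21/5

g'(t) = 2t.
g(5) = 8, g'(5) = 10, so t(1) = 5 − 8/10 = 21/5.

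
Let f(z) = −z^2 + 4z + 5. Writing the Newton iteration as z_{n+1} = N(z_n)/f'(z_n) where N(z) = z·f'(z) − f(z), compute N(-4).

f'(z) = −2z + 4.
N(z) = z·f'(z) − f(z) = z·(−2z + 4) − (−z^2 + 4z + 5) = −z^2 − 5.
N(-4) = −21.

−21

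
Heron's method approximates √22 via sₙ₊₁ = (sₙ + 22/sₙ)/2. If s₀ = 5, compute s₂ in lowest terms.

4409/940

s₁ = (5 + 22/5)/2 = 47/10.
s₂ = (47/10 + 22/(47/10))/2 = 4409/940.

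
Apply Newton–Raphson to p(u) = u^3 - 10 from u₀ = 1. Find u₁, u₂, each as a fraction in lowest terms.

p'(u) = 3u^2.
p(1) = -9, p'(1) = 3, so u₁ = 1 - (-9)/3 = 4.
p(4) = 54, p'(4) = 48, so u₂ = 4 - 54/48 = 23/8.

u₁ = 4, u₂ = 23/8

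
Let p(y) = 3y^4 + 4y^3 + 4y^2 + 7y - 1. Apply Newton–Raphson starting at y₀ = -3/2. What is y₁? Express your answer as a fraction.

-457/296

p'(y) = 12y^3 + 12y^2 + 8y + 7.
p(-3/2) = -13/16, p'(-3/2) = -37/2, so y₁ = (-3/2) - (-13/16)/(-37/2) = -457/296.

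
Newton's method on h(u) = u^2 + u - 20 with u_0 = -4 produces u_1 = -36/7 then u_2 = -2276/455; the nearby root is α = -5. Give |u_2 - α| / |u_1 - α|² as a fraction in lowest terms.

u_1 - α = -36/7 - (-5) = -36/7 + 5 = -1/7, so |u_1 - α| = 1/7.
u_2 - α = -2276/455 - (-5) = -2276/455 + 5 = -1/455, so |u_2 - α| = 1/455.
|u_1 - α|² = 1/49.
Ratio = (1/455) / (1/49) = 7/65.

7/65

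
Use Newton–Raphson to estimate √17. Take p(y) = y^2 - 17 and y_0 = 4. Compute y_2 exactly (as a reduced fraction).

2177/528

p'(y) = 2y.
p(4) = -1, p'(4) = 8, so y_1 = 4 - (-1)/8 = 33/8.
p(33/8) = 1/64, p'(33/8) = 33/4, so y_2 = (33/8) - (1/64)/(33/4) = 2177/528.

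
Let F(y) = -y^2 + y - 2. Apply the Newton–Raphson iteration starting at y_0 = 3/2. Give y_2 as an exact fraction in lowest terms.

127/48

F'(y) = -2y + 1.
F(3/2) = -11/4, F'(3/2) = -2, so y_1 = (3/2) - (-11/4)/(-2) = 1/8.
F(1/8) = -121/64, F'(1/8) = 3/4, so y_2 = (1/8) - (-121/64)/(3/4) = 127/48.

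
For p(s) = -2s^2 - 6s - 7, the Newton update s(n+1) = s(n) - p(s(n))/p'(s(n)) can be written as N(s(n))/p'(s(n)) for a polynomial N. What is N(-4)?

p'(s) = -4s - 6.
N(s) = s·p'(s) - p(s) = s·(-4s - 6) - (-2s^2 - 6s - 7) = -2s^2 + 7.
N(-4) = -25.

-25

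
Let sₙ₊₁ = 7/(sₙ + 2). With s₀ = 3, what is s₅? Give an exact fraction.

s₁ = 7/(3 + 2) = 7/5.
s₂ = 7/(7/5 + 2) = 35/17.
s₃ = 7/(35/17 + 2) = 119/69.
s₄ = 7/(119/69 + 2) = 483/257.
s₅ = 7/(483/257 + 2) = 1799/997.

1799/997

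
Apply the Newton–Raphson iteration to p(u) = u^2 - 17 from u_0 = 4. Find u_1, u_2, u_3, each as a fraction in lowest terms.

p'(u) = 2u.
p(4) = -1, p'(4) = 8, so u_1 = 4 - (-1)/8 = 33/8.
p(33/8) = 1/64, p'(33/8) = 33/4, so u_2 = (33/8) - (1/64)/(33/4) = 2177/528.
p(2177/528) = 1/278784, p'(2177/528) = 2177/264, so u_3 = (2177/528) - (1/278784)/(2177/264) = 9478657/2298912.

u_1 = 33/8, u_2 = 2177/528, u_3 = 9478657/2298912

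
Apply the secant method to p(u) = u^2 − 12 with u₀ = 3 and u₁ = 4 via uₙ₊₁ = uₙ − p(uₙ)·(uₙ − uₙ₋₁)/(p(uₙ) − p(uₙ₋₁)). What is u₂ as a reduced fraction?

p(3) = −3, p(4) = 4. u₂ = 4 − 4·(4 − 3)/(4 − (−3)) = 24/7.

24/7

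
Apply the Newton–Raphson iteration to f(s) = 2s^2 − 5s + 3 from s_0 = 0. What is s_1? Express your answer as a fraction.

f'(s) = 4s − 5.
f(0) = 3, f'(0) = −5, so s_1 = 0 − 3/(−5) = 3/5.

3/5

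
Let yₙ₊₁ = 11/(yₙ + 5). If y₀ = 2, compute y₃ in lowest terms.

y₁ = 11/(2 + 5) = 11/7.
y₂ = 11/(11/7 + 5) = 77/46.
y₃ = 11/(77/46 + 5) = 506/307.

506/307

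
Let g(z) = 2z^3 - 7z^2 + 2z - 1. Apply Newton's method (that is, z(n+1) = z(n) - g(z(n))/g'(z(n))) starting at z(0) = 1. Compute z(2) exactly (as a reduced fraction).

-5/27

g'(z) = 6z^2 - 14z + 2.
g(1) = -4, g'(1) = -6, so z(1) = 1 - (-4)/(-6) = 1/3.
g(1/3) = -28/27, g'(1/3) = -2, so z(2) = (1/3) - (-28/27)/(-2) = -5/27.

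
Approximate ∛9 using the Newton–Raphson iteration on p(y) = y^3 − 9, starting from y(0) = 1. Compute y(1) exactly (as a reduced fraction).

11/3

p'(y) = 3y^2.
p(1) = −8, p'(1) = 3, so y(1) = 1 − (−8)/3 = 11/3.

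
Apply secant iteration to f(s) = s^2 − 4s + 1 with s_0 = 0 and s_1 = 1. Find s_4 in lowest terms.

f(0) = 1, f(1) = −2. s_2 = 1 − (−2)·(1 − 0)/((−2) − 1) = 1/3.
f(1) = −2, f(1/3) = −2/9. s_3 = (1/3) − (−2/9)·((1/3) − 1)/((−2/9) − (−2)) = 1/4.
f(1/3) = −2/9, f(1/4) = 1/16. s_4 = (1/4) − (1/16)·((1/4) − (1/3))/((1/16) − (−2/9)) = 11/41.

11/41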